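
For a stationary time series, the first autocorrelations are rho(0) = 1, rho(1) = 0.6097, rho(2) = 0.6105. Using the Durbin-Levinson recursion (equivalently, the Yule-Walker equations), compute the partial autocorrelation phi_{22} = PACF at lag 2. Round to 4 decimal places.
\phi_{22} = 0.3800

The PACF at lag k is phi_{kk}, the last component of the solution
to the Yule-Walker system G_k phi = r_k where
  (G_k)_{ij} = rho(|i - j|), (r_k)_i = rho(i), i,j = 1..k.
Equivalently, Durbin-Levinson gives phi_{kk} iteratively:
  phi_{11} = rho(1)
  phi_{kk} = [rho(k) - sum_{j=1..k-1} phi_{k-1,j} rho(k-j)]
            / [1 - sum_{j=1..k-1} phi_{k-1,j} rho(j)],
  phi_{k,j} = phi_{k-1,j} - phi_{kk} phi_{k-1,k-j},  j = 1..k-1.
Step k = 1:
  phi_11 = rho(1) = 0.6097.
Step k = 2:
  phi_22 = [rho(2) - phi_11 rho(1)] / [1 - phi_11 rho(1)] = [0.6105 - (0.6097)(0.6097)] / [1 - (0.6097)(0.6097)]
         = 0.23876591 / 0.62826591 = 0.38.
Therefore phi_{22} = 0.3800.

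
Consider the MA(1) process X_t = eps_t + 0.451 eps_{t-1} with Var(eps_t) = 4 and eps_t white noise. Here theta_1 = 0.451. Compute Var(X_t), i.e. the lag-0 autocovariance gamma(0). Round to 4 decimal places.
\gamma(0) = 4.8136

For an MA(q) process X_t = eps_t + sum_i theta_i eps_{t-i} with
Var(eps_t) = sigma^2, the variance is
  gamma(0) = sigma^2 * (1 + sum_i theta_i^2).
  sum_i theta_i^2 = (0.451)^2 = 0.203401.
  gamma(0) = 4 * (1 + 0.203401) = 4 * 1.203401 = 4.813604, which rounds to 4.8136.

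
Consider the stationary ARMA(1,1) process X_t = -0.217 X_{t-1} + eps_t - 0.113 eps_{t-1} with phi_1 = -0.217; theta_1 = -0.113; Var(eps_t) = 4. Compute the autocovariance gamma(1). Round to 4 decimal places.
\gamma(1) = -1.4192

Multiply the model equation by X_{t-k} and take expectations. With theta_0 = psi_0 = 1 and psi_j the MA(infinity) weights, this gives
  gamma(k) - sum_i phi_i gamma(k-i) = c_k,
  c_k = sigma^2 * sum_{j=k..q} theta_j psi_{j-k}   (c_k = 0 for k > q),
using gamma(-m) = gamma(m).
psi-weights needed (psi_j = theta_j + sum_i phi_i psi_{j-i}):
  psi_1 = theta_1 + phi_1 = -0.113 + (-0.217) = -0.33
Right-hand sides:
  c_0 = sigma^2 (1 + theta_1 psi_1) = 4 * (1 + (-0.113)(-0.33)) = 4 * 1.03729 = 4.14916
  c_1 = sigma^2 theta_1 = 4 * (-0.113) = -0.452
  c_2 = 0
Equations for k = 0 and k = 1 (AR order 1):
  gamma(0) = phi_1 gamma(1) + c_0
  gamma(1) = phi_1 gamma(0) + c_1
Substituting the second into the first: gamma(0) (1 - phi_1^2) = c_0 + phi_1 c_1, so
  gamma(0) = (c_0 + phi_1 c_1) / (1 - phi_1^2) = (4.14916 + (-0.217)(-0.452)) / (1 - (-0.217)^2) = 4.247244 / 0.952911 = 4.457126.
  gamma(1) = phi_1 gamma(0) + c_1 = (-0.217)(4.457126) + (-0.452) = -1.419196.
Therefore gamma(1) = -1.4192 (to 4 decimal places).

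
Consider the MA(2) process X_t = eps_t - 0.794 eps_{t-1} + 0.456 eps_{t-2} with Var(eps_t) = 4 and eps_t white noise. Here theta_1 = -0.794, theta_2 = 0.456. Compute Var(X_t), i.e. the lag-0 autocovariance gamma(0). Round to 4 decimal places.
\gamma(0) = 7.3535

For an MA(q) process X_t = eps_t + sum_i theta_i eps_{t-i} with
Var(eps_t) = sigma^2, the variance is
  gamma(0) = sigma^2 * (1 + sum_i theta_i^2).
  sum_i theta_i^2 = (-0.794)^2 + (0.456)^2 = 0.630436 + 0.207936 = 0.838372.
  gamma(0) = 4 * (1 + 0.838372) = 4 * 1.838372 = 7.353488, which rounds to 7.3535.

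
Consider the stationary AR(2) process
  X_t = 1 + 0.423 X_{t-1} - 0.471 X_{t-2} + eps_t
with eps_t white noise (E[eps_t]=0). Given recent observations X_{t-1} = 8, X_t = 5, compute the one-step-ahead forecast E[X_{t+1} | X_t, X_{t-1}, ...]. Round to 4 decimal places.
E[X_{t+1} \mid \mathcal F_t] = -0.6530

For an AR(p) model X_t = c + sum_i phi_i X_{t-i} + eps_t, the
one-step-ahead conditional mean is
  E[X_{t+1} | X_t, ...] = c + sum_i phi_i X_{t+1-i}.
Substitute known values:
  E[X_{t+1} | ...] = 1 + (0.423) * (5) + (-0.471) * (8)
                   = -0.6530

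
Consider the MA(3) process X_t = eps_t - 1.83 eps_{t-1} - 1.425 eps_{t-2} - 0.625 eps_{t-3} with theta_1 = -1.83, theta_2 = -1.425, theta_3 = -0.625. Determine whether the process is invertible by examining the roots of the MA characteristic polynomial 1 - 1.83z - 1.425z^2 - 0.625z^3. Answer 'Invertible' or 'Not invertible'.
\text{Not invertible}

The MA(q) characteristic polynomial is P(z) = 1 - 1.83z - 1.425z^2 - 0.625z^3.
Invertibility requires all roots to lie outside the unit circle, i.e. |z| > 1 for every root.
Degree 3: look for a simple real root z0 first, then factor out (1 - z/z0) and solve the remaining quadratic.
Testing z0 = 0.4: P(0.4) = 1 + (-1.83)(0.4) + (-1.425)(0.4)^2 + (-0.625)(0.4)^3
  = 1 + (-0.732) + (-0.228) + (-0.04) = 0.  So z_0 = 0.4 is a root, |z_0| = 0.4.
Divide out the factor (1 - 2.5 z) = (1 - z/z0) (since 1/z0 = 2.5):
  P(z) = (1 - 2.5 z)(1 + (0.67) z + (0.25) z^2)
  [check: z-coef 0.67 - (2.5) = -1.83; z^2-coef 0.25 - (2.5)(0.67) = -1.425; z^3-coef -(2.5)(0.25) = -0.625.]
Remaining roots from the quadratic factor 1 + (0.67) z + (0.25) z^2:
  Set 1 + (0.67) z + (0.25) z^2 = 0, i.e. a z^2 + b z + c = 0 with a = 0.25, b = 0.67, c = 1.
  Discriminant D = b^2 - 4ac = (0.67)^2 - 4*(0.25)*1 = 0.4489 - (1) = -0.5511.
  D < 0, so the roots are the complex-conjugate pair z = (-b +/- i sqrt(-D)) / (2a) = -1.34 +/- 1.4847i.
  For a conjugate pair |z|^2 = z * conj(z) = (product of roots) = c/a = 1/(0.25) = 4, so |z| = sqrt(4) = 2 for both roots.
Moduli of all roots: 0.4000, 2.0000, 2.0000.
All moduli strictly greater than 1? No.
Verdict: Not invertible.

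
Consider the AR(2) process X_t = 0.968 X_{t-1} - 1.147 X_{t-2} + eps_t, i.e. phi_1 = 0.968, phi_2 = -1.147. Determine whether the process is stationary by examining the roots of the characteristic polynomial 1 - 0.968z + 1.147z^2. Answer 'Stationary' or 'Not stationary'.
\text{Not stationary}

The AR(p) characteristic polynomial is P(z) = 1 - 0.968z + 1.147z^2.
Stationarity requires all roots to lie outside the unit circle, i.e. |z| > 1 for every root.
Set 1 + (-0.968) z + (1.147) z^2 = 0, i.e. a z^2 + b z + c = 0 with a = 1.147, b = -0.968, c = 1.
Discriminant D = b^2 - 4ac = (-0.968)^2 - 4*(1.147)*1 = 0.937024 - (4.588) = -3.650976.
D < 0, so the roots are the complex-conjugate pair z = (-b +/- i sqrt(-D)) / (2a) = 0.422 +/- 0.8329i.
For a conjugate pair |z|^2 = z * conj(z) = (product of roots) = c/a = 1/(1.147) = 0.87184, so |z| = sqrt(0.87184) = 0.9337 for both roots.
Moduli of all roots: 0.9337, 0.9337.
All moduli strictly greater than 1? No.
Verdict: Not stationary.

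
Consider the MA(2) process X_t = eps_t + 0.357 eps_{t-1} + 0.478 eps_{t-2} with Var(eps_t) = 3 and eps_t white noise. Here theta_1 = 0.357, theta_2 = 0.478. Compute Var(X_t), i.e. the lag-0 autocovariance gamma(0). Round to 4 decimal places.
\gamma(0) = 4.0678

For an MA(q) process X_t = eps_t + sum_i theta_i eps_{t-i} with
Var(eps_t) = sigma^2, the variance is
  gamma(0) = sigma^2 * (1 + sum_i theta_i^2).
  sum_i theta_i^2 = (0.357)^2 + (0.478)^2 = 0.127449 + 0.228484 = 0.355933.
  gamma(0) = 3 * (1 + 0.355933) = 3 * 1.355933 = 4.067799, which rounds to 4.0678.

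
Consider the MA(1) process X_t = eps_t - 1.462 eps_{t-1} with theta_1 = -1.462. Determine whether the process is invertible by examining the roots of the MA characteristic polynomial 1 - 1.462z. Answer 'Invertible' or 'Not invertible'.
\text{Not invertible}

The MA(q) characteristic polynomial is P(z) = 1 - 1.462z.
Invertibility requires all roots to lie outside the unit circle, i.e. |z| > 1 for every root.
This is linear in z: 1 + (-1.462) z = 0  =>  z = -1/(-1.462) = 0.683995,  |z| = 0.683995.
Moduli of all roots: 0.6840.
All moduli strictly greater than 1? No.
Verdict: Not invertible.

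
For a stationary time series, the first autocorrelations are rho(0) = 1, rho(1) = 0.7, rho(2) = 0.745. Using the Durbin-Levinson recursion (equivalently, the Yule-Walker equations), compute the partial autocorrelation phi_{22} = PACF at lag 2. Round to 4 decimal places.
\phi_{22} = 0.5000

The PACF at lag k is phi_{kk}, the last component of the solution
to the Yule-Walker system G_k phi = r_k where
  (G_k)_{ij} = rho(|i - j|), (r_k)_i = rho(i), i,j = 1..k.
Equivalently, Durbin-Levinson gives phi_{kk} iteratively:
  phi_{11} = rho(1)
  phi_{kk} = [rho(k) - sum_{j=1..k-1} phi_{k-1,j} rho(k-j)]
            / [1 - sum_{j=1..k-1} phi_{k-1,j} rho(j)],
  phi_{k,j} = phi_{k-1,j} - phi_{kk} phi_{k-1,k-j},  j = 1..k-1.
Step k = 1:
  phi_11 = rho(1) = 0.7.
Step k = 2:
  phi_22 = [rho(2) - phi_11 rho(1)] / [1 - phi_11 rho(1)] = [0.745 - (0.7)(0.7)] / [1 - (0.7)(0.7)]
         = 0.255 / 0.51 = 0.5.
Therefore phi_{22} = 0.5000.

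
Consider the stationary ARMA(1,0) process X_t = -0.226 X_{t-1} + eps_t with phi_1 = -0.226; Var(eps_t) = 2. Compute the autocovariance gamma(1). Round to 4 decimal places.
\gamma(1) = -0.4763

Multiply the model equation by X_{t-k} and take expectations. With theta_0 = psi_0 = 1 and psi_j the MA(infinity) weights, this gives
  gamma(k) - sum_i phi_i gamma(k-i) = c_k,
  c_k = sigma^2 * sum_{j=k..q} theta_j psi_{j-k}   (c_k = 0 for k > q),
using gamma(-m) = gamma(m).
Pure AR (q = 0): c_0 = sigma^2 = 2, c_k = 0 for k >= 1.
Equations for k = 0 and k = 1 (AR order 1):
  gamma(0) = phi_1 gamma(1) + c_0
  gamma(1) = phi_1 gamma(0) + c_1
Substituting the second into the first: gamma(0) (1 - phi_1^2) = c_0 + phi_1 c_1, so
  gamma(0) = c_0 / (1 - phi_1^2) = 2 / (1 - (-0.226)^2) = 2 / 0.948924 = 2.10765.
  gamma(1) = phi_1 gamma(0) = (-0.226)(2.10765) = -0.476329.
Therefore gamma(1) = -0.4763 (to 4 decimal places).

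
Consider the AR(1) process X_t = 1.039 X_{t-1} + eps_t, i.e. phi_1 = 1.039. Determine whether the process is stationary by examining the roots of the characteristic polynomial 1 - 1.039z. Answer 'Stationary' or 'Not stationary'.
\text{Not stationary}

The AR(p) characteristic polynomial is P(z) = 1 - 1.039z.
Stationarity requires all roots to lie outside the unit circle, i.e. |z| > 1 for every root.
This is linear in z: 1 + (-1.039) z = 0  =>  z = -1/(-1.039) = 0.962464,  |z| = 0.962464.
Moduli of all roots: 0.9625.
All moduli strictly greater than 1? No.
Verdict: Not stationary.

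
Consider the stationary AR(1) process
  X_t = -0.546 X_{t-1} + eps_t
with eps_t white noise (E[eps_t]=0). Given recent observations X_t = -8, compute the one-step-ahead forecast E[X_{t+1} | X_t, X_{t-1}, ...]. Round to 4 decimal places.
E[X_{t+1} \mid \mathcal F_t] = 4.3680

For an AR(p) model X_t = c + sum_i phi_i X_{t-i} + eps_t, the
one-step-ahead conditional mean is
  E[X_{t+1} | X_t, ...] = c + sum_i phi_i X_{t+1-i}.
Substitute known values:
  E[X_{t+1} | ...] = (-0.546) * (-8)
                   = 4.3680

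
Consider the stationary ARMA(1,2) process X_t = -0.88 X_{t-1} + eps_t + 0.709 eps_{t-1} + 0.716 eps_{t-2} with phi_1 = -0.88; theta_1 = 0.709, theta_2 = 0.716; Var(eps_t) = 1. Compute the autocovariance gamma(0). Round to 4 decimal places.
\gamma(0) = 4.3572

Multiply the model equation by X_{t-k} and take expectations. With theta_0 = psi_0 = 1 and psi_j the MA(infinity) weights, this gives
  gamma(k) - sum_i phi_i gamma(k-i) = c_k,
  c_k = sigma^2 * sum_{j=k..q} theta_j psi_{j-k}   (c_k = 0 for k > q),
using gamma(-m) = gamma(m).
psi-weights needed (psi_j = theta_j + sum_i phi_i psi_{j-i}):
  psi_1 = theta_1 + phi_1 = 0.709 + (-0.88) = -0.171
  psi_2 = theta_2 + phi_1 psi_1 = 0.716 + (-0.88)(-0.171) = 0.86648
Right-hand sides:
  c_0 = sigma^2 (1 + theta_1 psi_1 + theta_2 psi_2) = 1 * (1 + (0.709)(-0.171) + (0.716)(0.86648)) = 1 * 1.499161 = 1.499161
  c_1 = sigma^2 (theta_1 + theta_2 psi_1) = 1 * (0.709 + (0.716)(-0.171)) = 0.586564
  c_2 = sigma^2 theta_2 = 1 * (0.716) = 0.716
Equations for k = 0 and k = 1 (AR order 1):
  gamma(0) = phi_1 gamma(1) + c_0
  gamma(1) = phi_1 gamma(0) + c_1
Substituting the second into the first: gamma(0) (1 - phi_1^2) = c_0 + phi_1 c_1, so
  gamma(0) = (c_0 + phi_1 c_1) / (1 - phi_1^2) = (1.499161 + (-0.88)(0.586564)) / (1 - (-0.88)^2) = 0.982984 / 0.2256 = 4.3572.
Therefore gamma(0) = 4.3572 (to 4 decimal places).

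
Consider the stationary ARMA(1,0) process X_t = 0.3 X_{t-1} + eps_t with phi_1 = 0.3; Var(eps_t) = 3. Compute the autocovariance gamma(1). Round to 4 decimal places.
\gamma(1) = 0.9890

Multiply the model equation by X_{t-k} and take expectations. With theta_0 = psi_0 = 1 and psi_j the MA(infinity) weights, this gives
  gamma(k) - sum_i phi_i gamma(k-i) = c_k,
  c_k = sigma^2 * sum_{j=k..q} theta_j psi_{j-k}   (c_k = 0 for k > q),
using gamma(-m) = gamma(m).
Pure AR (q = 0): c_0 = sigma^2 = 3, c_k = 0 for k >= 1.
Equations for k = 0 and k = 1 (AR order 1):
  gamma(0) = phi_1 gamma(1) + c_0
  gamma(1) = phi_1 gamma(0) + c_1
Substituting the second into the first: gamma(0) (1 - phi_1^2) = c_0 + phi_1 c_1, so
  gamma(0) = c_0 / (1 - phi_1^2) = 3 / (1 - (0.3)^2) = 3 / 0.91 = 3.296703.
  gamma(1) = phi_1 gamma(0) = (0.3)(3.296703) = 0.989011.
Therefore gamma(1) = 0.9890 (to 4 decimal places).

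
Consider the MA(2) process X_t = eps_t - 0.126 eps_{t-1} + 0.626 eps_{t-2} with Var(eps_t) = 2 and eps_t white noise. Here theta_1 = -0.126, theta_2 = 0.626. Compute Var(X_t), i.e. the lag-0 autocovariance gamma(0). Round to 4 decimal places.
\gamma(0) = 2.8155

For an MA(q) process X_t = eps_t + sum_i theta_i eps_{t-i} with
Var(eps_t) = sigma^2, the variance is
  gamma(0) = sigma^2 * (1 + sum_i theta_i^2).
  sum_i theta_i^2 = (-0.126)^2 + (0.626)^2 = 0.015876 + 0.391876 = 0.407752.
  gamma(0) = 2 * (1 + 0.407752) = 2 * 1.407752 = 2.815504, which rounds to 2.8155.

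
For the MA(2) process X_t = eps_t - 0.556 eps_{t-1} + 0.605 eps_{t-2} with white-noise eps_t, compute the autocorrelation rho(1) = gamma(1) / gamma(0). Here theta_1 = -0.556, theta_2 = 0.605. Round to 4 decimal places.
\rho(1) = -0.5327

For an MA(q) process with theta_0 = 1, the autocovariance is
  gamma(k) = sigma^2 * sum_{i=0..q-k} theta_i * theta_{i+k},
and rho(k) = gamma(k) / gamma(0). Sigma^2 cancels.
  numerator   = (1)*(-0.556) + (-0.556)*(0.605) = -0.89238.
  denominator = (1)^2 + (-0.556)^2 + (0.605)^2 = 1.675161.
  rho(1) = -0.89238 / 1.675161 = -0.5327.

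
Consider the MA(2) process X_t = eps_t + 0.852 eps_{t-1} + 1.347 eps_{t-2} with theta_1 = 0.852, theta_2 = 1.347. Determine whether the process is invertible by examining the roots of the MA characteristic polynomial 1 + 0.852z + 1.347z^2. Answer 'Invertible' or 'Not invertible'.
\text{Not invertible}

The MA(q) characteristic polynomial is P(z) = 1 + 0.852z + 1.347z^2.
Invertibility requires all roots to lie outside the unit circle, i.e. |z| > 1 for every root.
Set 1 + (0.852) z + (1.347) z^2 = 0, i.e. a z^2 + b z + c = 0 with a = 1.347, b = 0.852, c = 1.
Discriminant D = b^2 - 4ac = (0.852)^2 - 4*(1.347)*1 = 0.725904 - (5.388) = -4.662096.
D < 0, so the roots are the complex-conjugate pair z = (-b +/- i sqrt(-D)) / (2a) = -0.3163 +/- 0.8015i.
For a conjugate pair |z|^2 = z * conj(z) = (product of roots) = c/a = 1/(1.347) = 0.74239, so |z| = sqrt(0.74239) = 0.8616 for both roots.
Moduli of all roots: 0.8616, 0.8616.
All moduli strictly greater than 1? No.
Verdict: Not invertible.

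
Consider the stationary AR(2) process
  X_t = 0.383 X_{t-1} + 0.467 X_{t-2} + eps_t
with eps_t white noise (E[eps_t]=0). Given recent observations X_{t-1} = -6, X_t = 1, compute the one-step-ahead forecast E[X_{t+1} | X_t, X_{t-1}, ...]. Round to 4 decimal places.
E[X_{t+1} \mid \mathcal F_t] = -2.4190

For an AR(p) model X_t = c + sum_i phi_i X_{t-i} + eps_t, the
one-step-ahead conditional mean is
  E[X_{t+1} | X_t, ...] = c + sum_i phi_i X_{t+1-i}.
Substitute known values:
  E[X_{t+1} | ...] = (0.383) * (1) + (0.467) * (-6)
                   = -2.4190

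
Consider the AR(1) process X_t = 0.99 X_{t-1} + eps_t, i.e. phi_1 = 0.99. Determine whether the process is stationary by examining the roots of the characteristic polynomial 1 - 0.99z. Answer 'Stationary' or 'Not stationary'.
\text{Stationary}

The AR(p) characteristic polynomial is P(z) = 1 - 0.99z.
Stationarity requires all roots to lie outside the unit circle, i.e. |z| > 1 for every root.
This is linear in z: 1 + (-0.99) z = 0  =>  z = -1/(-0.99) = 1.010101,  |z| = 1.010101.
Moduli of all roots: 1.0101.
All moduli strictly greater than 1? Yes.
Verdict: Stationary.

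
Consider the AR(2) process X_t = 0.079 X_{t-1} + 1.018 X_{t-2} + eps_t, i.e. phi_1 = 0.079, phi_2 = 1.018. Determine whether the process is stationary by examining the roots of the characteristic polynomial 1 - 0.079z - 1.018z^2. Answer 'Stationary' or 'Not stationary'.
\text{Not stationary}

The AR(p) characteristic polynomial is P(z) = 1 - 0.079z - 1.018z^2.
Stationarity requires all roots to lie outside the unit circle, i.e. |z| > 1 for every root.
Set 1 + (-0.079) z + (-1.018) z^2 = 0, i.e. a z^2 + b z + c = 0 with a = -1.018, b = -0.079, c = 1.
Discriminant D = b^2 - 4ac = (-0.079)^2 - 4*(-1.018)*1 = 0.006241 - (-4.072) = 4.078241.
D >= 0, so the roots are real: z = (-b +/- sqrt(D)) / (2a) = (0.079 +/- 2.019466) / (-2.036).
  z_1 = (0.079 + 2.019466) / (-2.036) = -1.0307,   |z_1| = 1.0307.
  z_2 = (0.079 - 2.019466) / (-2.036) = 0.9531,   |z_2| = 0.9531.
Moduli of all roots: 1.0307, 0.9531.
All moduli strictly greater than 1? No.
Verdict: Not stationary.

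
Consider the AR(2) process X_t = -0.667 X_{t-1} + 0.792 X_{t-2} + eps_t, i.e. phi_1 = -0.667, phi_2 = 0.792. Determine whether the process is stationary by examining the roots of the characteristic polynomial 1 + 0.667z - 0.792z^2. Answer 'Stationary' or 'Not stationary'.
\text{Not stationary}

The AR(p) characteristic polynomial is P(z) = 1 + 0.667z - 0.792z^2.
Stationarity requires all roots to lie outside the unit circle, i.e. |z| > 1 for every root.
Set 1 + (0.667) z + (-0.792) z^2 = 0, i.e. a z^2 + b z + c = 0 with a = -0.792, b = 0.667, c = 1.
Discriminant D = b^2 - 4ac = (0.667)^2 - 4*(-0.792)*1 = 0.444889 - (-3.168) = 3.612889.
D >= 0, so the roots are real: z = (-b +/- sqrt(D)) / (2a) = (-0.667 +/- 1.90076) / (-1.584).
  z_1 = (-0.667 + 1.90076) / (-1.584) = -0.7789,   |z_1| = 0.7789.
  z_2 = (-0.667 - 1.90076) / (-1.584) = 1.6211,   |z_2| = 1.6211.
Moduli of all roots: 0.7789, 1.6211.
All moduli strictly greater than 1? No.
Verdict: Not stationary.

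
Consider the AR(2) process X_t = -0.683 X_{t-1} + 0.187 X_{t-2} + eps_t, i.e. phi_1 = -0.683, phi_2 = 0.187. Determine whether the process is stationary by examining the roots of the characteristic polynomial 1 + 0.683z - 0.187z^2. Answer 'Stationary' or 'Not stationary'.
\text{Stationary}

The AR(p) characteristic polynomial is P(z) = 1 + 0.683z - 0.187z^2.
Stationarity requires all roots to lie outside the unit circle, i.e. |z| > 1 for every root.
Set 1 + (0.683) z + (-0.187) z^2 = 0, i.e. a z^2 + b z + c = 0 with a = -0.187, b = 0.683, c = 1.
Discriminant D = b^2 - 4ac = (0.683)^2 - 4*(-0.187)*1 = 0.466489 - (-0.748) = 1.214489.
D >= 0, so the roots are real: z = (-b +/- sqrt(D)) / (2a) = (-0.683 +/- 1.102039) / (-0.374).
  z_1 = (-0.683 + 1.102039) / (-0.374) = -1.1204,   |z_1| = 1.1204.
  z_2 = (-0.683 - 1.102039) / (-0.374) = 4.7728,   |z_2| = 4.7728.
Moduli of all roots: 1.1204, 4.7728.
All moduli strictly greater than 1? Yes.
Verdict: Stationary.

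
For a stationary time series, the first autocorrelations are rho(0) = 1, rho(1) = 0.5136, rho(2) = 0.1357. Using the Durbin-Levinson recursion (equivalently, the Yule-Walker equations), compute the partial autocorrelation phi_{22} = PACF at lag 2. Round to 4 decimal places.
\phi_{22} = -0.1740

The PACF at lag k is phi_{kk}, the last component of the solution
to the Yule-Walker system G_k phi = r_k where
  (G_k)_{ij} = rho(|i - j|), (r_k)_i = rho(i), i,j = 1..k.
Equivalently, Durbin-Levinson gives phi_{kk} iteratively:
  phi_{11} = rho(1)
  phi_{kk} = [rho(k) - sum_{j=1..k-1} phi_{k-1,j} rho(k-j)]
            / [1 - sum_{j=1..k-1} phi_{k-1,j} rho(j)],
  phi_{k,j} = phi_{k-1,j} - phi_{kk} phi_{k-1,k-j},  j = 1..k-1.
Step k = 1:
  phi_11 = rho(1) = 0.5136.
Step k = 2:
  phi_22 = [rho(2) - phi_11 rho(1)] / [1 - phi_11 rho(1)] = [0.1357 - (0.5136)(0.5136)] / [1 - (0.5136)(0.5136)]
         = -0.12808496 / 0.73621504 = -0.174.
Therefore phi_{22} = -0.1740.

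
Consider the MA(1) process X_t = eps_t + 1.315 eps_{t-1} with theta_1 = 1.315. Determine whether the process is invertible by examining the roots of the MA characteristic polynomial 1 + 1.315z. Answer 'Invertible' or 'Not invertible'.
\text{Not invertible}

The MA(q) characteristic polynomial is P(z) = 1 + 1.315z.
Invertibility requires all roots to lie outside the unit circle, i.e. |z| > 1 for every root.
This is linear in z: 1 + (1.315) z = 0  =>  z = -1/(1.315) = -0.760456,  |z| = 0.760456.
Moduli of all roots: 0.7605.
All moduli strictly greater than 1? No.
Verdict: Not invertible.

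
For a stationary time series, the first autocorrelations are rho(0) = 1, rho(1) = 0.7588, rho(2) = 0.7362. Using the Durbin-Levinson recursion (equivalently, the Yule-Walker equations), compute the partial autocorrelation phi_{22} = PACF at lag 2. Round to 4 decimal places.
\phi_{22} = 0.3782

The PACF at lag k is phi_{kk}, the last component of the solution
to the Yule-Walker system G_k phi = r_k where
  (G_k)_{ij} = rho(|i - j|), (r_k)_i = rho(i), i,j = 1..k.
Equivalently, Durbin-Levinson gives phi_{kk} iteratively:
  phi_{11} = rho(1)
  phi_{kk} = [rho(k) - sum_{j=1..k-1} phi_{k-1,j} rho(k-j)]
            / [1 - sum_{j=1..k-1} phi_{k-1,j} rho(j)],
  phi_{k,j} = phi_{k-1,j} - phi_{kk} phi_{k-1,k-j},  j = 1..k-1.
Step k = 1:
  phi_11 = rho(1) = 0.7588.
Step k = 2:
  phi_22 = [rho(2) - phi_11 rho(1)] / [1 - phi_11 rho(1)] = [0.7362 - (0.7588)(0.7588)] / [1 - (0.7588)(0.7588)]
         = 0.16042256 / 0.42422256 = 0.3782.
Therefore phi_{22} = 0.3782.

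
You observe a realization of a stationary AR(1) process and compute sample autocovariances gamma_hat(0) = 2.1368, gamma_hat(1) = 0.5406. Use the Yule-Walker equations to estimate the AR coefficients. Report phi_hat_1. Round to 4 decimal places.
\hat\phi_{1} = 0.2530

The Yule-Walker equations for an AR(p) process read, in matrix form,
  Gamma_p phi = r_p,   with   (Gamma_p)_{ij} = gamma(|i - j|),
                       (r_p)_i = gamma(i),   i,j = 1..p.
Substitute the sample gammas (Toeplitz matrix and right-hand side of size 1):
  Gamma_p = [[2.1368]]
  r_p     = [0.5406]
With p = 1 this is the single equation gamma(0) phi_1 = gamma(1):
  phi_hat_1 = gamma(1) / gamma(0) = 0.5406 / 2.1368 = 0.2530.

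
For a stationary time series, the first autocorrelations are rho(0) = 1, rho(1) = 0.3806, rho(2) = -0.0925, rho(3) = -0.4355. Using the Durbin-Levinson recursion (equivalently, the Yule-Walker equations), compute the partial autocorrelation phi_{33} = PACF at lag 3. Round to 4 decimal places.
\phi_{33} = -0.3609

The PACF at lag k is phi_{kk}, the last component of the solution
to the Yule-Walker system G_k phi = r_k where
  (G_k)_{ij} = rho(|i - j|), (r_k)_i = rho(i), i,j = 1..k.
Equivalently, Durbin-Levinson gives phi_{kk} iteratively:
  phi_{11} = rho(1)
  phi_{kk} = [rho(k) - sum_{j=1..k-1} phi_{k-1,j} rho(k-j)]
            / [1 - sum_{j=1..k-1} phi_{k-1,j} rho(j)],
  phi_{k,j} = phi_{k-1,j} - phi_{kk} phi_{k-1,k-j},  j = 1..k-1.
Step k = 1:
  phi_11 = rho(1) = 0.3806.
Step k = 2:
  phi_22 = [rho(2) - phi_11 rho(1)] / [1 - phi_11 rho(1)] = [-0.0925 - (0.3806)(0.3806)] / [1 - (0.3806)(0.3806)]
         = -0.23735636 / 0.85514364 = -0.277563.
  Update: phi_21 = phi_11 - phi_22 phi_11 = 0.3806 - (-0.277563)(0.3806) = 0.486241.
Step k = 3:
  phi_33 = [rho(3) - phi_21 rho(2) - phi_22 rho(1)] / [1 - phi_21 rho(1) - phi_22 rho(2)]
    numerator   = -0.4355 - (0.486241)(-0.0925) - (-0.277563)(0.3806) = -0.28488222
    denominator = 1 - (0.486241)(0.3806) - (-0.277563)(-0.0925) = 0.78926226
  phi_33 = -0.28488222 / 0.78926226 = -0.3609.
Therefore phi_{33} = -0.3609.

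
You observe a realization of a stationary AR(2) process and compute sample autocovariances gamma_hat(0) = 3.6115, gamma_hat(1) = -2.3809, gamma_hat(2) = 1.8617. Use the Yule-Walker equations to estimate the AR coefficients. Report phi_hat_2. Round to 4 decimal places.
\hat\phi_{2} = 0.1430

The Yule-Walker equations for an AR(p) process read, in matrix form,
  Gamma_p phi = r_p,   with   (Gamma_p)_{ij} = gamma(|i - j|),
                       (r_p)_i = gamma(i),   i,j = 1..p.
Substitute the sample gammas (Toeplitz matrix and right-hand side of size 2):
  Gamma_p = [[3.6115, -2.3809], [-2.3809, 3.6115]]
  r_p     = [-2.3809, 1.8617]
Written out:
  3.6115 phi_1 - 2.3809 phi_2 = -2.3809
  -2.3809 phi_1 + 3.6115 phi_2 = 1.8617
Solve by Cramer's rule:
  det = gamma(0)^2 - gamma(1)^2 = (3.6115)^2 - (-2.3809)^2 = 13.04293225 - 5.66868481 = 7.37424744
  phi_hat_1 = [gamma(1) gamma(0) - gamma(1) gamma(2)] / det = [(-2.3809)(3.6115) - (-2.3809)(1.8617)] / 7.37424744 = -4.16609882 / 7.37424744 = -0.565
  phi_hat_2 = [gamma(0) gamma(2) - gamma(1)^2] / det = [(3.6115)(1.8617) - (-2.3809)^2] / 7.37424744 = 1.05484474 / 7.37424744 = 0.143
So phi_hat = [-0.5650, 0.1430].
Therefore phi_hat_2 = 0.1430.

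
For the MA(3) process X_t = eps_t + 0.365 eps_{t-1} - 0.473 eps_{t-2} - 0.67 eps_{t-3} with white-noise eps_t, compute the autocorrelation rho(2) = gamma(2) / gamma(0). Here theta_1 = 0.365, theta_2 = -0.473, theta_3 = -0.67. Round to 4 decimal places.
\rho(2) = -0.3973

For an MA(q) process with theta_0 = 1, the autocovariance is
  gamma(k) = sigma^2 * sum_{i=0..q-k} theta_i * theta_{i+k},
and rho(k) = gamma(k) / gamma(0). Sigma^2 cancels.
  numerator   = (1)*(-0.473) + (0.365)*(-0.67) = -0.71755.
  denominator = (1)^2 + (0.365)^2 + (-0.473)^2 + (-0.67)^2 = 1.805854.
  rho(2) = -0.71755 / 1.805854 = -0.3973.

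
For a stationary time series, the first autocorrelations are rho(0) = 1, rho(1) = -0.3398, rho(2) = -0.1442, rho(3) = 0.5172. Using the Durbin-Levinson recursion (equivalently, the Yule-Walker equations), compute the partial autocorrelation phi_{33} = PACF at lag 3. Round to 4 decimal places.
\phi_{33} = 0.4380

The PACF at lag k is phi_{kk}, the last component of the solution
to the Yule-Walker system G_k phi = r_k where
  (G_k)_{ij} = rho(|i - j|), (r_k)_i = rho(i), i,j = 1..k.
Equivalently, Durbin-Levinson gives phi_{kk} iteratively:
  phi_{11} = rho(1)
  phi_{kk} = [rho(k) - sum_{j=1..k-1} phi_{k-1,j} rho(k-j)]
            / [1 - sum_{j=1..k-1} phi_{k-1,j} rho(j)],
  phi_{k,j} = phi_{k-1,j} - phi_{kk} phi_{k-1,k-j},  j = 1..k-1.
Step k = 1:
  phi_11 = rho(1) = -0.3398.
Step k = 2:
  phi_22 = [rho(2) - phi_11 rho(1)] / [1 - phi_11 rho(1)] = [-0.1442 - (-0.3398)(-0.3398)] / [1 - (-0.3398)(-0.3398)]
         = -0.25966404 / 0.88453596 = -0.29356.
  Update: phi_21 = phi_11 - phi_22 phi_11 = -0.3398 - (-0.29356)(-0.3398) = -0.439552.
Step k = 3:
  phi_33 = [rho(3) - phi_21 rho(2) - phi_22 rho(1)] / [1 - phi_21 rho(1) - phi_22 rho(2)]
    numerator   = 0.5172 - (-0.439552)(-0.1442) - (-0.29356)(-0.3398) = 0.35406511
    denominator = 1 - (-0.439552)(-0.3398) - (-0.29356)(-0.1442) = 0.80830908
  phi_33 = 0.35406511 / 0.80830908 = 0.438.
Therefore phi_{33} = 0.4380.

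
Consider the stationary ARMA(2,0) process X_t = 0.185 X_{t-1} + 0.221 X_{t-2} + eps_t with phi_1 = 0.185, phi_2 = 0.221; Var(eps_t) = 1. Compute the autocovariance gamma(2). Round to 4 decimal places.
\gamma(2) = 0.2952

Multiply the model equation by X_{t-k} and take expectations. With theta_0 = psi_0 = 1 and psi_j the MA(infinity) weights, this gives
  gamma(k) - sum_i phi_i gamma(k-i) = c_k,
  c_k = sigma^2 * sum_{j=k..q} theta_j psi_{j-k}   (c_k = 0 for k > q),
using gamma(-m) = gamma(m).
Pure AR (q = 0): c_0 = sigma^2 = 1, c_k = 0 for k >= 1.
Equations for k = 0, 1, 2 (AR order 2, c_2 = 0):
  (E0) gamma(0) = phi_1 gamma(1) + phi_2 gamma(2) + c_0
  (E1) gamma(1) = phi_1 gamma(0) + phi_2 gamma(1) + c_1
  (E2) gamma(2) = phi_1 gamma(1) + phi_2 gamma(0)
From (E1): gamma(1) = A gamma(0) + B with
  A = phi_1 / (1 - phi_2) = 0.185 / 0.779 = 0.237484,   B = c_1 / (1 - phi_2) = 0 / 0.779 = 0.
Insert (E2) into (E0): gamma(0) (1 - phi_2^2) = phi_1 (1 + phi_2) gamma(1) + c_0.
  phi_1 (1 + phi_2) = (0.185)(1.221) = 0.225885,   1 - phi_2^2 = 0.951159.
Replace gamma(1) by A gamma(0) + B and collect gamma(0):
  gamma(0) [0.951159 - (0.225885)(0.237484)] = c_0 = 1
  gamma(0) * 0.897515 = 1
  gamma(0) = 1 / 0.897515 = 1.114188.
  gamma(1) = A gamma(0) = (0.237484)(1.114188) = 0.264602.
  gamma(2) = phi_1 gamma(1) + phi_2 gamma(0) = (0.185)(0.264602) + (0.221)(1.114188) = 0.295187.
Therefore gamma(2) = 0.2952 (to 4 decimal places).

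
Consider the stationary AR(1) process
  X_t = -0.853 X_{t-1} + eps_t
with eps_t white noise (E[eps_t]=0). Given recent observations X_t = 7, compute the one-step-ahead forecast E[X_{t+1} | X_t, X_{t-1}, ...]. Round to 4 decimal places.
E[X_{t+1} \mid \mathcal F_t] = -5.9710

For an AR(p) model X_t = c + sum_i phi_i X_{t-i} + eps_t, the
one-step-ahead conditional mean is
  E[X_{t+1} | X_t, ...] = c + sum_i phi_i X_{t+1-i}.
Substitute known values:
  E[X_{t+1} | ...] = (-0.853) * (7)
                   = -5.9710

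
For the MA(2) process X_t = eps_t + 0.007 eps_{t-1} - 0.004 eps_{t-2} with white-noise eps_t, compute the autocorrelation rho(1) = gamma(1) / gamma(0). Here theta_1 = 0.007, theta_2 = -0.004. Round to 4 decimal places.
\rho(1) = 0.0070

For an MA(q) process with theta_0 = 1, the autocovariance is
  gamma(k) = sigma^2 * sum_{i=0..q-k} theta_i * theta_{i+k},
and rho(k) = gamma(k) / gamma(0). Sigma^2 cancels.
  numerator   = (1)*(0.007) + (0.007)*(-0.004) = 0.006972.
  denominator = (1)^2 + (0.007)^2 + (-0.004)^2 = 1.000065.
  rho(1) = 0.006972 / 1.000065 = 0.0070.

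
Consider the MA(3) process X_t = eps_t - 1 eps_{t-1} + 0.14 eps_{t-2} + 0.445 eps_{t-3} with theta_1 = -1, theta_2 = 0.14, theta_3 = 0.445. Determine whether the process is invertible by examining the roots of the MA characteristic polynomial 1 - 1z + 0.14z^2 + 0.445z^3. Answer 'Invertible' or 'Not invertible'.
\text{Invertible}

The MA(q) characteristic polynomial is P(z) = 1 - 1z + 0.14z^2 + 0.445z^3.
Invertibility requires all roots to lie outside the unit circle, i.e. |z| > 1 for every root.
Degree 3: look for a simple real root z0 first, then factor out (1 - z/z0) and solve the remaining quadratic.
Testing z0 = -2: P(-2) = 1 + (-1)(-2) + (0.14)(-2)^2 + (0.445)(-2)^3
  = 1 + (2) + (0.56) + (-3.56) = 0.  So z_0 = -2 is a root, |z_0| = 2.
Divide out the factor (1 + 0.5 z) = (1 - z/z0) (since 1/z0 = -0.5):
  P(z) = (1 + 0.5 z)(1 + (-1.5) z + (0.89) z^2)
  [check: z-coef -1.5 - (-0.5) = -1; z^2-coef 0.89 - (-0.5)(-1.5) = 0.14; z^3-coef -(-0.5)(0.89) = 0.445.]
Remaining roots from the quadratic factor 1 + (-1.5) z + (0.89) z^2:
  Set 1 + (-1.5) z + (0.89) z^2 = 0, i.e. a z^2 + b z + c = 0 with a = 0.89, b = -1.5, c = 1.
  Discriminant D = b^2 - 4ac = (-1.5)^2 - 4*(0.89)*1 = 2.25 - (3.56) = -1.31.
  D < 0, so the roots are the complex-conjugate pair z = (-b +/- i sqrt(-D)) / (2a) = 0.8427 +/- 0.643i.
  For a conjugate pair |z|^2 = z * conj(z) = (product of roots) = c/a = 1/(0.89) = 1.123596, so |z| = sqrt(1.123596) = 1.06 for both roots.
Moduli of all roots: 2.0000, 1.0600, 1.0600.
All moduli strictly greater than 1? Yes.
Verdict: Invertible.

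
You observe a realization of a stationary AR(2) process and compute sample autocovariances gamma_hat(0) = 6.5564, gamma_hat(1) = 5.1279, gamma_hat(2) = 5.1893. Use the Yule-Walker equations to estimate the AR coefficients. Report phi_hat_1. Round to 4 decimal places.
\hat\phi_{1} = 0.4200

The Yule-Walker equations for an AR(p) process read, in matrix form,
  Gamma_p phi = r_p,   with   (Gamma_p)_{ij} = gamma(|i - j|),
                       (r_p)_i = gamma(i),   i,j = 1..p.
Substitute the sample gammas (Toeplitz matrix and right-hand side of size 2):
  Gamma_p = [[6.5564, 5.1279], [5.1279, 6.5564]]
  r_p     = [5.1279, 5.1893]
Written out:
  6.5564 phi_1 + 5.1279 phi_2 = 5.1279
  5.1279 phi_1 + 6.5564 phi_2 = 5.1893
Solve by Cramer's rule:
  det = gamma(0)^2 - gamma(1)^2 = (6.5564)^2 - (5.1279)^2 = 42.98638096 - 26.29535841 = 16.69102255
  phi_hat_1 = [gamma(1) gamma(0) - gamma(1) gamma(2)] / det = [(5.1279)(6.5564) - (5.1279)(5.1893)] / 16.69102255 = 7.01035209 / 16.69102255 = 0.42
  phi_hat_2 = [gamma(0) gamma(2) - gamma(1)^2] / det = [(6.5564)(5.1893) - (5.1279)^2] / 16.69102255 = 7.72776811 / 16.69102255 = 0.463
So phi_hat = [0.4200, 0.4630].
Therefore phi_hat_1 = 0.4200.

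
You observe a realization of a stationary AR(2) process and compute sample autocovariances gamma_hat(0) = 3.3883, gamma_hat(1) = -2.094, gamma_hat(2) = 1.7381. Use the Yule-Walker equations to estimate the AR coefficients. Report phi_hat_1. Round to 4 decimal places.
\hat\phi_{1} = -0.4870

The Yule-Walker equations for an AR(p) process read, in matrix form,
  Gamma_p phi = r_p,   with   (Gamma_p)_{ij} = gamma(|i - j|),
                       (r_p)_i = gamma(i),   i,j = 1..p.
Substitute the sample gammas (Toeplitz matrix and right-hand side of size 2):
  Gamma_p = [[3.3883, -2.094], [-2.094, 3.3883]]
  r_p     = [-2.094, 1.7381]
Written out:
  3.3883 phi_1 - 2.094 phi_2 = -2.094
  -2.094 phi_1 + 3.3883 phi_2 = 1.7381
Solve by Cramer's rule:
  det = gamma(0)^2 - gamma(1)^2 = (3.3883)^2 - (-2.094)^2 = 11.48057689 - 4.384836 = 7.09574089
  phi_hat_1 = [gamma(1) gamma(0) - gamma(1) gamma(2)] / det = [(-2.094)(3.3883) - (-2.094)(1.7381)] / 7.09574089 = -3.4555188 / 7.09574089 = -0.487
  phi_hat_2 = [gamma(0) gamma(2) - gamma(1)^2] / det = [(3.3883)(1.7381) - (-2.094)^2] / 7.09574089 = 1.50436823 / 7.09574089 = 0.212
So phi_hat = [-0.4870, 0.2120].
Therefore phi_hat_1 = -0.4870.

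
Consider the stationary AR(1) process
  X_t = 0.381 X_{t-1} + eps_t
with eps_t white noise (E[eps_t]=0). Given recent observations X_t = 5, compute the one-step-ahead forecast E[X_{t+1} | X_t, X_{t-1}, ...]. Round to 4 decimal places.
E[X_{t+1} \mid \mathcal F_t] = 1.9050

For an AR(p) model X_t = c + sum_i phi_i X_{t-i} + eps_t, the
one-step-ahead conditional mean is
  E[X_{t+1} | X_t, ...] = c + sum_i phi_i X_{t+1-i}.
Substitute known values:
  E[X_{t+1} | ...] = (0.381) * (5)
                   = 1.9050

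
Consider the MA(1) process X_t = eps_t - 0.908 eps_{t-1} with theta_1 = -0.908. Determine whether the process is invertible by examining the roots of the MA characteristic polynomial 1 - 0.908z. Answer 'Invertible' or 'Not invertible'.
\text{Invertible}

The MA(q) characteristic polynomial is P(z) = 1 - 0.908z.
Invertibility requires all roots to lie outside the unit circle, i.e. |z| > 1 for every root.
This is linear in z: 1 + (-0.908) z = 0  =>  z = -1/(-0.908) = 1.101322,  |z| = 1.101322.
Moduli of all roots: 1.1013.
All moduli strictly greater than 1? Yes.
Verdict: Invertible.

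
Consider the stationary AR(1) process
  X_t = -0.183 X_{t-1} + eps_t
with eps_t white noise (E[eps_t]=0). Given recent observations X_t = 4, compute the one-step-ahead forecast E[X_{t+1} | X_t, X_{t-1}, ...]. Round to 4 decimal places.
E[X_{t+1} \mid \mathcal F_t] = -0.7320

For an AR(p) model X_t = c + sum_i phi_i X_{t-i} + eps_t, the
one-step-ahead conditional mean is
  E[X_{t+1} | X_t, ...] = c + sum_i phi_i X_{t+1-i}.
Substitute known values:
  E[X_{t+1} | ...] = (-0.183) * (4)
                   = -0.7320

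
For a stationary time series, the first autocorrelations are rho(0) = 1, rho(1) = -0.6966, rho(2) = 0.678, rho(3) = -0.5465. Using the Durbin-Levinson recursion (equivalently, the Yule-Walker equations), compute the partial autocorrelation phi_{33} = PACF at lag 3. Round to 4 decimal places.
\phi_{33} = 0.0221

The PACF at lag k is phi_{kk}, the last component of the solution
to the Yule-Walker system G_k phi = r_k where
  (G_k)_{ij} = rho(|i - j|), (r_k)_i = rho(i), i,j = 1..k.
Equivalently, Durbin-Levinson gives phi_{kk} iteratively:
  phi_{11} = rho(1)
  phi_{kk} = [rho(k) - sum_{j=1..k-1} phi_{k-1,j} rho(k-j)]
            / [1 - sum_{j=1..k-1} phi_{k-1,j} rho(j)],
  phi_{k,j} = phi_{k-1,j} - phi_{kk} phi_{k-1,k-j},  j = 1..k-1.
Step k = 1:
  phi_11 = rho(1) = -0.6966.
Step k = 2:
  phi_22 = [rho(2) - phi_11 rho(1)] / [1 - phi_11 rho(1)] = [0.678 - (-0.6966)(-0.6966)] / [1 - (-0.6966)(-0.6966)]
         = 0.19274844 / 0.51474844 = 0.374452.
  Update: phi_21 = phi_11 - phi_22 phi_11 = -0.6966 - (0.374452)(-0.6966) = -0.435757.
Step k = 3:
  phi_33 = [rho(3) - phi_21 rho(2) - phi_22 rho(1)] / [1 - phi_21 rho(1) - phi_22 rho(2)]
    numerator   = -0.5465 - (-0.435757)(0.678) - (0.374452)(-0.6966) = 0.00978627
    denominator = 1 - (-0.435757)(-0.6966) - (0.374452)(0.678) = 0.44257345
  phi_33 = 0.00978627 / 0.44257345 = 0.0221.
Therefore phi_{33} = 0.0221.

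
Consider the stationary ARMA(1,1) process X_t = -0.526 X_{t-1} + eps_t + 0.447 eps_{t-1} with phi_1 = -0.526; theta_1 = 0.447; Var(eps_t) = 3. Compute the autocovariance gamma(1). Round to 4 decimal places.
\gamma(1) = -0.2506

Multiply the model equation by X_{t-k} and take expectations. With theta_0 = psi_0 = 1 and psi_j the MA(infinity) weights, this gives
  gamma(k) - sum_i phi_i gamma(k-i) = c_k,
  c_k = sigma^2 * sum_{j=k..q} theta_j psi_{j-k}   (c_k = 0 for k > q),
using gamma(-m) = gamma(m).
psi-weights needed (psi_j = theta_j + sum_i phi_i psi_{j-i}):
  psi_1 = theta_1 + phi_1 = 0.447 + (-0.526) = -0.079
Right-hand sides:
  c_0 = sigma^2 (1 + theta_1 psi_1) = 3 * (1 + (0.447)(-0.079)) = 3 * 0.964687 = 2.894061
  c_1 = sigma^2 theta_1 = 3 * (0.447) = 1.341
  c_2 = 0
Equations for k = 0 and k = 1 (AR order 1):
  gamma(0) = phi_1 gamma(1) + c_0
  gamma(1) = phi_1 gamma(0) + c_1
Substituting the second into the first: gamma(0) (1 - phi_1^2) = c_0 + phi_1 c_1, so
  gamma(0) = (c_0 + phi_1 c_1) / (1 - phi_1^2) = (2.894061 + (-0.526)(1.341)) / (1 - (-0.526)^2) = 2.188695 / 0.723324 = 3.025885.
  gamma(1) = phi_1 gamma(0) + c_1 = (-0.526)(3.025885) + (1.341) = -0.250615.
Therefore gamma(1) = -0.2506 (to 4 decimal places).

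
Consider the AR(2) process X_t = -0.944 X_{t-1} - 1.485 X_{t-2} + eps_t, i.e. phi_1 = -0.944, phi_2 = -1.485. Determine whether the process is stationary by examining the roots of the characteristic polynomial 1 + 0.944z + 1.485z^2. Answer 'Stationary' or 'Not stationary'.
\text{Not stationary}

The AR(p) characteristic polynomial is P(z) = 1 + 0.944z + 1.485z^2.
Stationarity requires all roots to lie outside the unit circle, i.e. |z| > 1 for every root.
Set 1 + (0.944) z + (1.485) z^2 = 0, i.e. a z^2 + b z + c = 0 with a = 1.485, b = 0.944, c = 1.
Discriminant D = b^2 - 4ac = (0.944)^2 - 4*(1.485)*1 = 0.891136 - (5.94) = -5.048864.
D < 0, so the roots are the complex-conjugate pair z = (-b +/- i sqrt(-D)) / (2a) = -0.3178 +/- 0.7566i.
For a conjugate pair |z|^2 = z * conj(z) = (product of roots) = c/a = 1/(1.485) = 0.673401, so |z| = sqrt(0.673401) = 0.8206 for both roots.
Moduli of all roots: 0.8206, 0.8206.
All moduli strictly greater than 1? No.
Verdict: Not stationary.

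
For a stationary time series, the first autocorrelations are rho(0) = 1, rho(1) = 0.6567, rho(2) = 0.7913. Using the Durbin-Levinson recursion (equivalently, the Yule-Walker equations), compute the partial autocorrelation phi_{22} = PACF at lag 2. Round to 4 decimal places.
\phi_{22} = 0.6331

The PACF at lag k is phi_{kk}, the last component of the solution
to the Yule-Walker system G_k phi = r_k where
  (G_k)_{ij} = rho(|i - j|), (r_k)_i = rho(i), i,j = 1..k.
Equivalently, Durbin-Levinson gives phi_{kk} iteratively:
  phi_{11} = rho(1)
  phi_{kk} = [rho(k) - sum_{j=1..k-1} phi_{k-1,j} rho(k-j)]
            / [1 - sum_{j=1..k-1} phi_{k-1,j} rho(j)],
  phi_{k,j} = phi_{k-1,j} - phi_{kk} phi_{k-1,k-j},  j = 1..k-1.
Step k = 1:
  phi_11 = rho(1) = 0.6567.
Step k = 2:
  phi_22 = [rho(2) - phi_11 rho(1)] / [1 - phi_11 rho(1)] = [0.7913 - (0.6567)(0.6567)] / [1 - (0.6567)(0.6567)]
         = 0.36004511 / 0.56874511 = 0.6331.
Therefore phi_{22} = 0.6331.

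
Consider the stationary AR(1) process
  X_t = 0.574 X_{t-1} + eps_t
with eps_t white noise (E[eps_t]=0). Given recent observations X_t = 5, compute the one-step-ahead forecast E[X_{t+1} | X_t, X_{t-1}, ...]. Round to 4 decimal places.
E[X_{t+1} \mid \mathcal F_t] = 2.8700

For an AR(p) model X_t = c + sum_i phi_i X_{t-i} + eps_t, the
one-step-ahead conditional mean is
  E[X_{t+1} | X_t, ...] = c + sum_i phi_i X_{t+1-i}.
Substitute known values:
  E[X_{t+1} | ...] = (0.574) * (5)
                   = 2.8700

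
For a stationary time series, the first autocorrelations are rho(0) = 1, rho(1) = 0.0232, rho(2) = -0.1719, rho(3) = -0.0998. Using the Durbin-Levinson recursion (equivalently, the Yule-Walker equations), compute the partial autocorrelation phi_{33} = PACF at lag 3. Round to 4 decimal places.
\phi_{33} = -0.0940

The PACF at lag k is phi_{kk}, the last component of the solution
to the Yule-Walker system G_k phi = r_k where
  (G_k)_{ij} = rho(|i - j|), (r_k)_i = rho(i), i,j = 1..k.
Equivalently, Durbin-Levinson gives phi_{kk} iteratively:
  phi_{11} = rho(1)
  phi_{kk} = [rho(k) - sum_{j=1..k-1} phi_{k-1,j} rho(k-j)]
            / [1 - sum_{j=1..k-1} phi_{k-1,j} rho(j)],
  phi_{k,j} = phi_{k-1,j} - phi_{kk} phi_{k-1,k-j},  j = 1..k-1.
Step k = 1:
  phi_11 = rho(1) = 0.0232.
Step k = 2:
  phi_22 = [rho(2) - phi_11 rho(1)] / [1 - phi_11 rho(1)] = [-0.1719 - (0.0232)(0.0232)] / [1 - (0.0232)(0.0232)]
         = -0.17243824 / 0.99946176 = -0.172531.
  Update: phi_21 = phi_11 - phi_22 phi_11 = 0.0232 - (-0.172531)(0.0232) = 0.027203.
Step k = 3:
  phi_33 = [rho(3) - phi_21 rho(2) - phi_22 rho(1)] / [1 - phi_21 rho(1) - phi_22 rho(2)]
    numerator   = -0.0998 - (0.027203)(-0.1719) - (-0.172531)(0.0232) = -0.09112113
    denominator = 1 - (0.027203)(0.0232) - (-0.172531)(-0.1719) = 0.9697108
  phi_33 = -0.09112113 / 0.9697108 = -0.094.
Therefore phi_{33} = -0.0940.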